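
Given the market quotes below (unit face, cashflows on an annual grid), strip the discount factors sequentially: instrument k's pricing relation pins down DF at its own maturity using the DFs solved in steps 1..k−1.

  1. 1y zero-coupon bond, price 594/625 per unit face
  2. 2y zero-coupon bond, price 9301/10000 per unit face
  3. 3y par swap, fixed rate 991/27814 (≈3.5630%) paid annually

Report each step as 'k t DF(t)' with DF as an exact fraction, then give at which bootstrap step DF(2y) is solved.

step 1 [1y] zero: DF = P = 594/625 ≈ 0.950400
step 2 [2y] zero: DF = P = 9301/10000 ≈ 0.930100
step 3 [3y] swap r/1=991/27814: DF=(1 − 991/27814·(0.950400+0.930100))/(1+991/27814) = 9009/10000 ≈ 0.900900

1 1 594/625
2 2 9301/10000
3 3 9009/10000
DF(2y) is solved at step 2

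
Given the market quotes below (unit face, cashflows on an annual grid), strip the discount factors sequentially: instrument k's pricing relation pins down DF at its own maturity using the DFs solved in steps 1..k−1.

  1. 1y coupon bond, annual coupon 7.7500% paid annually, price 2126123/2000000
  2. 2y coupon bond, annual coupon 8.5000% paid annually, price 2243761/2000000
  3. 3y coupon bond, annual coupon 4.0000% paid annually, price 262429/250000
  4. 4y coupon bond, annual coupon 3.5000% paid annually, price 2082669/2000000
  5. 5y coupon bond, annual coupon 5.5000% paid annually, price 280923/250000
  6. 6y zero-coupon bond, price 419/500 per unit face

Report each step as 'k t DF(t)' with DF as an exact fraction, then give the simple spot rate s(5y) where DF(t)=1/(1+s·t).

step 1 [1y] bond c/1=31/400: DF=(2126123/2000000 − 31/400·(0))/(1+31/400) = 4933/5000 ≈ 0.986600
step 2 [2y] bond c/1=17/200: DF=(2243761/2000000 − 17/200·(0.986600))/(1+17/200) = 9567/10000 ≈ 0.956700
step 3 [3y] bond c/1=1/25: DF=(262429/250000 − 1/25·(0.986600+0.956700))/(1+1/25) = 4673/5000 ≈ 0.934600
step 4 [4y] bond c/1=7/200: DF=(2082669/2000000 − 7/200·(0.986600+0.956700+0.934600))/(1+7/200) = 568/625 ≈ 0.908800
step 5 [5y] bond c/1=11/200: DF=(280923/250000 − 11/200·(0.986600+0.956700+0.934600+0.908800))/(1+11/200) = 8677/10000 ≈ 0.867700
step 6 [6y] zero: DF = P = 419/500 ≈ 0.838000

1 1 4933/5000
2 2 9567/10000
3 3 4673/5000
4 4 568/625
5 5 8677/10000
6 6 419/500
s(5y) = (1/(8677/10000) − 1)/(5) = 1323/43385 ≈ 3.0494%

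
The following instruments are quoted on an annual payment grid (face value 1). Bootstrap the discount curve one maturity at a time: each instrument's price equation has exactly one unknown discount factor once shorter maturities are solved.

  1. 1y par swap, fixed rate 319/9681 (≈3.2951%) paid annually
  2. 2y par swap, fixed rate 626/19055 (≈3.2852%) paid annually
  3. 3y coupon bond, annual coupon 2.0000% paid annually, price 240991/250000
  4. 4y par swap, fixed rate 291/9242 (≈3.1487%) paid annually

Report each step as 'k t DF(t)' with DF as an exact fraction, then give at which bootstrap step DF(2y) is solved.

1 1 9681/10000
2 2 4687/5000
3 3 9077/10000
4 4 2209/2500
DF(2y) is solved at step 2

step 1 [1y] swap r/1=319/9681: DF=(1 − 319/9681·(0))/(1+319/9681) = 9681/10000 ≈ 0.968100
step 2 [2y] swap r/1=626/19055: DF=(1 − 626/19055·(0.968100))/(1+626/19055) = 4687/5000 ≈ 0.937400
step 3 [3y] bond c/1=1/50: DF=(240991/250000 − 1/50·(0.968100+0.937400))/(1+1/50) = 9077/10000 ≈ 0.907700
step 4 [4y] swap r/1=291/9242: DF=(1 − 291/9242·(0.968100+0.937400+0.907700))/(1+291/9242) = 2209/2500 ≈ 0.883600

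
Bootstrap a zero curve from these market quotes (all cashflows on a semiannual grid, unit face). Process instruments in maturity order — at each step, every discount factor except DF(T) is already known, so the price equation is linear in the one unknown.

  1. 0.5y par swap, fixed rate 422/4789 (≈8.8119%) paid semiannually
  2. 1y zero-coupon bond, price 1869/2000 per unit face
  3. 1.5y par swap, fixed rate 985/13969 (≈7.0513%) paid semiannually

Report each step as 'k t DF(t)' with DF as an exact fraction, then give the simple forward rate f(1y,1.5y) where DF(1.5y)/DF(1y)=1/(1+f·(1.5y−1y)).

1 1/2 4789/5000
2 1 1869/2000
3 3/2 1803/2000
f(1y,1.5y) = ((1869/2000)/(1803/2000) − 1)/(1/2) = 44/601 ≈ 7.3211%

step 1 [0.5y] swap r/2=211/4789: DF=(1 − 211/4789·(0))/(1+211/4789) = 4789/5000 ≈ 0.957800
step 2 [1y] zero: DF = P = 1869/2000 ≈ 0.934500
step 3 [1.5y] swap r/2=985/27938: DF=(1 − 985/27938·(0.957800+0.934500))/(1+985/27938) = 1803/2000 ≈ 0.901500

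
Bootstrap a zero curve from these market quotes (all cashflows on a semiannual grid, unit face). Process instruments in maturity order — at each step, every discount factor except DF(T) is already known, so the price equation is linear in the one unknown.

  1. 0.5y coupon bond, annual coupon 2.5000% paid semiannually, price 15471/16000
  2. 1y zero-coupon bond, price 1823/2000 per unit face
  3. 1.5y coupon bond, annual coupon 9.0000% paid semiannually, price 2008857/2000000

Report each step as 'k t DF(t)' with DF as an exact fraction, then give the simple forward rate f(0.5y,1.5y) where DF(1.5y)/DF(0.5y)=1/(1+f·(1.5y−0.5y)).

1 1/2 191/200
2 1 1823/2000
3 3/2 1101/1250
f(0.5y,1.5y) = ((191/200)/(1101/1250) − 1)/(1) = 371/4404 ≈ 8.4242%

step 1 [0.5y] bond c/2=1/80: DF=(15471/16000 − 1/80·(0))/(1+1/80) = 191/200 ≈ 0.955000
step 2 [1y] zero: DF = P = 1823/2000 ≈ 0.911500
step 3 [1.5y] bond c/2=9/200: DF=(2008857/2000000 − 9/200·(0.955000+0.911500))/(1+9/200) = 1101/1250 ≈ 0.880800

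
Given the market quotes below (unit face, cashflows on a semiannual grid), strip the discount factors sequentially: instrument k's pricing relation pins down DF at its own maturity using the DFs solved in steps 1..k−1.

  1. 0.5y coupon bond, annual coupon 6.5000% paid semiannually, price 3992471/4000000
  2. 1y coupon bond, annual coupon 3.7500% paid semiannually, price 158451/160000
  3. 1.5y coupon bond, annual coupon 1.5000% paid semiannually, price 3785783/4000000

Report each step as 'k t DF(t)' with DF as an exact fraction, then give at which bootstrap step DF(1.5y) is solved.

step 1 [0.5y] bond c/2=13/400: DF=(3992471/4000000 − 13/400·(0))/(1+13/400) = 9667/10000 ≈ 0.966700
step 2 [1y] bond c/2=3/160: DF=(158451/160000 − 3/160·(0.966700))/(1+3/160) = 9543/10000 ≈ 0.954300
step 3 [1.5y] bond c/2=3/400: DF=(3785783/4000000 − 3/400·(0.966700+0.954300))/(1+3/400) = 9251/10000 ≈ 0.925100

1 1/2 9667/10000
2 1 9543/10000
3 3/2 9251/10000
DF(1.5y) is solved at step 3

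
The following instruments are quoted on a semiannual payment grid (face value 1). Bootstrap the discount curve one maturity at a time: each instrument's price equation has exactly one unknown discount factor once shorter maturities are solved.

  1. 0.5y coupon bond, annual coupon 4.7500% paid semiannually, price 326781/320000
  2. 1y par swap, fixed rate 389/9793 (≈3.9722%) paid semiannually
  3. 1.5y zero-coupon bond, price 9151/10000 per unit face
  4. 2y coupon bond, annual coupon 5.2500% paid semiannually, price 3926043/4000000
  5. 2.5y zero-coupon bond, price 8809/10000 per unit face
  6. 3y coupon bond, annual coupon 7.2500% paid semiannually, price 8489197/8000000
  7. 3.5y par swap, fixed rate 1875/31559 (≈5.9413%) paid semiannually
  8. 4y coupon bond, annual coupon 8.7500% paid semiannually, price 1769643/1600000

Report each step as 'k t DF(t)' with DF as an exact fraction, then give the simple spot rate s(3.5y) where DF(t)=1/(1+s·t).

step 1 [0.5y] bond c/2=19/800: DF=(326781/320000 − 19/800·(0))/(1+19/800) = 399/400 ≈ 0.997500
step 2 [1y] swap r/2=389/19586: DF=(1 − 389/19586·(0.997500))/(1+389/19586) = 9611/10000 ≈ 0.961100
step 3 [1.5y] zero: DF = P = 9151/10000 ≈ 0.915100
step 4 [2y] bond c/2=21/800: DF=(3926043/4000000 − 21/800·(0.997500+0.961100+0.915100))/(1+21/800) = 8829/10000 ≈ 0.882900
step 5 [2.5y] zero: DF = P = 8809/10000 ≈ 0.880900
step 6 [3y] bond c/2=29/800: DF=(8489197/8000000 − 29/800·(0.997500+0.961100+0.915100+0.882900+0.880900))/(1+29/800) = 4309/5000 ≈ 0.861800
step 7 [3.5y] swap r/2=1875/63118: DF=(1 − 1875/63118·(0.997500+0.961100+0.915100+0.882900+0.880900+0.861800))/(1+1875/63118) = 13/16 ≈ 0.812500
step 8 [4y] bond c/2=7/160: DF=(1769643/1600000 − 7/160·(0.997500+0.961100+0.915100+0.882900+0.880900+0.861800+0.812500))/(1+7/160) = 7951/10000 ≈ 0.795100

1 1/2 399/400
2 1 9611/10000
3 3/2 9151/10000
4 2 8829/10000
5 5/2 8809/10000
6 3 4309/5000
7 7/2 13/16
8 4 7951/10000
s(3.5y) = (1/(13/16) − 1)/(7/2) = 6/91 ≈ 6.5934%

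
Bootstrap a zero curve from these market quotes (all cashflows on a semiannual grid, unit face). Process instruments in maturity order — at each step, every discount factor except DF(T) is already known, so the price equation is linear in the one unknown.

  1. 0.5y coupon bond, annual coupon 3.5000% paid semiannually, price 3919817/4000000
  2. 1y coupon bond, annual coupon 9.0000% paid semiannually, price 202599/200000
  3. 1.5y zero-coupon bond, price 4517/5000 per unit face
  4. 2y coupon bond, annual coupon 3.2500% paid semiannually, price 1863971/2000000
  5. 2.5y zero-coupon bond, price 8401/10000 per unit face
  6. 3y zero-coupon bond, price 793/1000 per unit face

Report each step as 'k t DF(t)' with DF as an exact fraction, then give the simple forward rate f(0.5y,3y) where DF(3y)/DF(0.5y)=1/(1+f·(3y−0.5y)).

1 1/2 9631/10000
2 1 9279/10000
3 3/2 4517/5000
4 2 2181/2500
5 5/2 8401/10000
6 3 793/1000
f(0.5y,3y) = ((9631/10000)/(793/1000) − 1)/(5/2) = 1701/19825 ≈ 8.5801%

step 1 [0.5y] bond c/2=7/400: DF=(3919817/4000000 − 7/400·(0))/(1+7/400) = 9631/10000 ≈ 0.963100
step 2 [1y] bond c/2=9/200: DF=(202599/200000 − 9/200·(0.963100))/(1+9/200) = 9279/10000 ≈ 0.927900
step 3 [1.5y] zero: DF = P = 4517/5000 ≈ 0.903400
step 4 [2y] bond c/2=13/800: DF=(1863971/2000000 − 13/800·(0.963100+0.927900+0.903400))/(1+13/800) = 2181/2500 ≈ 0.872400
step 5 [2.5y] zero: DF = P = 8401/10000 ≈ 0.840100
step 6 [3y] zero: DF = P = 793/1000 ≈ 0.793000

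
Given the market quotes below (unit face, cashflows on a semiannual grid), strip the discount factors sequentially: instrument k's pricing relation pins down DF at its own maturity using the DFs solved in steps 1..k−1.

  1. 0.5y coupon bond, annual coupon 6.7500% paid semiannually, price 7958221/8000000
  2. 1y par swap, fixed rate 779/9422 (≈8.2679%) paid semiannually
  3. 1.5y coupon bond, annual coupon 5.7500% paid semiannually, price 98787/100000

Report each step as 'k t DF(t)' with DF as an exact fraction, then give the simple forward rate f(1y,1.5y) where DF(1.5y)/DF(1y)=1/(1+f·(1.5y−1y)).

step 1 [0.5y] bond c/2=27/800: DF=(7958221/8000000 − 27/800·(0))/(1+27/800) = 9623/10000 ≈ 0.962300
step 2 [1y] swap r/2=779/18844: DF=(1 − 779/18844·(0.962300))/(1+779/18844) = 9221/10000 ≈ 0.922100
step 3 [1.5y] bond c/2=23/800: DF=(98787/100000 − 23/800·(0.962300+0.922100))/(1+23/800) = 2269/2500 ≈ 0.907600

1 1/2 9623/10000
2 1 9221/10000
3 3/2 2269/2500
f(1y,1.5y) = ((9221/10000)/(2269/2500) − 1)/(1/2) = 145/4538 ≈ 3.1952%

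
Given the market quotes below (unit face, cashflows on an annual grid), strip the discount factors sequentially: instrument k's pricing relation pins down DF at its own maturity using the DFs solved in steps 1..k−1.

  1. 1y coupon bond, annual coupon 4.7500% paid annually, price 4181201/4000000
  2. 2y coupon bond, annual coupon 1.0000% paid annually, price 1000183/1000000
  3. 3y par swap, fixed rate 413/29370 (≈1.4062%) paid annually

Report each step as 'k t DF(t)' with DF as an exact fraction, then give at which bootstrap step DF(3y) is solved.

1 1 9979/10000
2 2 2451/2500
3 3 9587/10000
DF(3y) is solved at step 3

step 1 [1y] bond c/1=19/400: DF=(4181201/4000000 − 19/400·(0))/(1+19/400) = 9979/10000 ≈ 0.997900
step 2 [2y] bond c/1=1/100: DF=(1000183/1000000 − 1/100·(0.997900))/(1+1/100) = 2451/2500 ≈ 0.980400
step 3 [3y] swap r/1=413/29370: DF=(1 − 413/29370·(0.997900+0.980400))/(1+413/29370) = 9587/10000 ≈ 0.958700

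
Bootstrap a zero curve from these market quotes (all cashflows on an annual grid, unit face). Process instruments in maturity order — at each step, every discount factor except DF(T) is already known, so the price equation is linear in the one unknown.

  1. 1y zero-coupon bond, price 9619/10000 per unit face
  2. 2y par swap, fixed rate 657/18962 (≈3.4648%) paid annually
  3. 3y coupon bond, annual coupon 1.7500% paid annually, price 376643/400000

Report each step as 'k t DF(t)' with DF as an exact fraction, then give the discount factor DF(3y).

step 1 [1y] zero: DF = P = 9619/10000 ≈ 0.961900
step 2 [2y] swap r/1=657/18962: DF=(1 − 657/18962·(0.961900))/(1+657/18962) = 9343/10000 ≈ 0.934300
step 3 [3y] bond c/1=7/400: DF=(376643/400000 − 7/400·(0.961900+0.934300))/(1+7/400) = 558/625 ≈ 0.892800

1 1 9619/10000
2 2 9343/10000
3 3 558/625
DF(3y) = 558/625 ≈ 0.892800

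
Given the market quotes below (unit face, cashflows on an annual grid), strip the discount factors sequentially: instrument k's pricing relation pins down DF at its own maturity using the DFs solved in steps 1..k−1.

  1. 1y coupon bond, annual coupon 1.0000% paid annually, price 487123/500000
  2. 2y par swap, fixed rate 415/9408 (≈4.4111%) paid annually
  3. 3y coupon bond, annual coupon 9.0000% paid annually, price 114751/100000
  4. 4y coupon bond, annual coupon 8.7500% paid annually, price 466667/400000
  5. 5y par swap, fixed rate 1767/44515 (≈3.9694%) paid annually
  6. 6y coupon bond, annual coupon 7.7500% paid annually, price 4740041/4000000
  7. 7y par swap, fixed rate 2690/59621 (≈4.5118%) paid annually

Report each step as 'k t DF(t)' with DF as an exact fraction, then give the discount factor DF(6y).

step 1 [1y] bond c/1=1/100: DF=(487123/500000 − 1/100·(0))/(1+1/100) = 4823/5000 ≈ 0.964600
step 2 [2y] swap r/1=415/9408: DF=(1 − 415/9408·(0.964600))/(1+415/9408) = 917/1000 ≈ 0.917000
step 3 [3y] bond c/1=9/100: DF=(114751/100000 − 9/100·(0.964600+0.917000))/(1+9/100) = 4487/5000 ≈ 0.897400
step 4 [4y] bond c/1=7/80: DF=(466667/400000 − 7/80·(0.964600+0.917000+0.897400))/(1+7/80) = 2123/2500 ≈ 0.849200
step 5 [5y] swap r/1=1767/44515: DF=(1 − 1767/44515·(0.964600+0.917000+0.897400+0.849200))/(1+1767/44515) = 8233/10000 ≈ 0.823300
step 6 [6y] bond c/1=31/400: DF=(4740041/4000000 − 31/400·(0.964600+0.917000+0.897400+0.849200+0.823300))/(1+31/400) = 1949/2500 ≈ 0.779600
step 7 [7y] swap r/1=2690/59621: DF=(1 − 2690/59621·(0.964600+0.917000+0.897400+0.849200+0.823300+0.779600))/(1+2690/59621) = 731/1000 ≈ 0.731000

1 1 4823/5000
2 2 917/1000
3 3 4487/5000
4 4 2123/2500
5 5 8233/10000
6 6 1949/2500
7 7 731/1000
DF(6y) = 1949/2500 ≈ 0.779600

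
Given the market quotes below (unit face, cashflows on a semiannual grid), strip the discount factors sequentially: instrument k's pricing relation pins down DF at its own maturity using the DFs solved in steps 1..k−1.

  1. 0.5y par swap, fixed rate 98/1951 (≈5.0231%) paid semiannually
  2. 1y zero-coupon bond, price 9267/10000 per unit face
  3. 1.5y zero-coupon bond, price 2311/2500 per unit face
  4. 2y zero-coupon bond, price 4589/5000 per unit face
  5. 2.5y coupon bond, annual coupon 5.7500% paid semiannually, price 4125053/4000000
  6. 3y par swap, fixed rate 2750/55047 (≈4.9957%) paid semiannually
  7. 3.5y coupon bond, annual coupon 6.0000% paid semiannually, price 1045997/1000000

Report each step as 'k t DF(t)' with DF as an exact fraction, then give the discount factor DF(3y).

step 1 [0.5y] swap r/2=49/1951: DF=(1 − 49/1951·(0))/(1+49/1951) = 1951/2000 ≈ 0.975500
step 2 [1y] zero: DF = P = 9267/10000 ≈ 0.926700
step 3 [1.5y] zero: DF = P = 2311/2500 ≈ 0.924400
step 4 [2y] zero: DF = P = 4589/5000 ≈ 0.917800
step 5 [2.5y] bond c/2=23/800: DF=(4125053/4000000 − 23/800·(0.975500+0.926700+0.924400+0.917800))/(1+23/800) = 4489/5000 ≈ 0.897800
step 6 [3y] swap r/2=1375/55047: DF=(1 − 1375/55047·(0.975500+0.926700+0.924400+0.917800+0.897800))/(1+1375/55047) = 69/80 ≈ 0.862500
step 7 [3.5y] bond c/2=3/100: DF=(1045997/1000000 − 3/100·(0.975500+0.926700+0.924400+0.917800+0.897800+0.862500))/(1+3/100) = 1069/1250 ≈ 0.855200

1 1/2 1951/2000
2 1 9267/10000
3 3/2 2311/2500
4 2 4589/5000
5 5/2 4489/5000
6 3 69/80
7 7/2 1069/1250
DF(3y) = 69/80 ≈ 0.862500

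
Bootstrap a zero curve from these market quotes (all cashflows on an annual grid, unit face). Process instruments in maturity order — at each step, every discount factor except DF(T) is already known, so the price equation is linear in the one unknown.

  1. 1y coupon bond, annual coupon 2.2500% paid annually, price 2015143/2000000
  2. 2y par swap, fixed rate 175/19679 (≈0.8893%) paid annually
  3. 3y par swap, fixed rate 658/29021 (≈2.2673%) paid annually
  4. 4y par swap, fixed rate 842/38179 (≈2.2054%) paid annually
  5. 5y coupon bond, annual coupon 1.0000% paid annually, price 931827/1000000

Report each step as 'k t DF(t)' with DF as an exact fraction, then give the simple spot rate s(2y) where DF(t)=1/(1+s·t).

1 1 4927/5000
2 2 393/400
3 3 4671/5000
4 4 4579/5000
5 5 553/625
s(2y) = (1/(393/400) − 1)/(2) = 7/786 ≈ 0.8906%

step 1 [1y] bond c/1=9/400: DF=(2015143/2000000 − 9/400·(0))/(1+9/400) = 4927/5000 ≈ 0.985400
step 2 [2y] swap r/1=175/19679: DF=(1 − 175/19679·(0.985400))/(1+175/19679) = 393/400 ≈ 0.982500
step 3 [3y] swap r/1=658/29021: DF=(1 − 658/29021·(0.985400+0.982500))/(1+658/29021) = 4671/5000 ≈ 0.934200
step 4 [4y] swap r/1=842/38179: DF=(1 − 842/38179·(0.985400+0.982500+0.934200))/(1+842/38179) = 4579/5000 ≈ 0.915800
step 5 [5y] bond c/1=1/100: DF=(931827/1000000 − 1/100·(0.985400+0.982500+0.934200+0.915800))/(1+1/100) = 553/625 ≈ 0.884800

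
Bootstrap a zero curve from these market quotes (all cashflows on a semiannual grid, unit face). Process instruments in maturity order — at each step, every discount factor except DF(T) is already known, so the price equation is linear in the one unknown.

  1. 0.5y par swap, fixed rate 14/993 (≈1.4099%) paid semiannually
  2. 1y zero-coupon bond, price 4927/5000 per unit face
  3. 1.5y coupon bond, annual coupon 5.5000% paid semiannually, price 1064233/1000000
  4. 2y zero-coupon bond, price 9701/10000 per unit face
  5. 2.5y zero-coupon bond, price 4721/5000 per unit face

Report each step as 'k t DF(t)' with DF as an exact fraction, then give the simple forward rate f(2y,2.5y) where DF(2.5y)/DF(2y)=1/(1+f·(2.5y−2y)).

step 1 [0.5y] swap r/2=7/993: DF=(1 − 7/993·(0))/(1+7/993) = 993/1000 ≈ 0.993000
step 2 [1y] zero: DF = P = 4927/5000 ≈ 0.985400
step 3 [1.5y] bond c/2=11/400: DF=(1064233/1000000 − 11/400·(0.993000+0.985400))/(1+11/400) = 2457/2500 ≈ 0.982800
step 4 [2y] zero: DF = P = 9701/10000 ≈ 0.970100
step 5 [2.5y] zero: DF = P = 4721/5000 ≈ 0.944200

1 1/2 993/1000
2 1 4927/5000
3 3/2 2457/2500
4 2 9701/10000
5 5/2 4721/5000
f(2y,2.5y) = ((9701/10000)/(4721/5000) − 1)/(1/2) = 259/4721 ≈ 5.4861%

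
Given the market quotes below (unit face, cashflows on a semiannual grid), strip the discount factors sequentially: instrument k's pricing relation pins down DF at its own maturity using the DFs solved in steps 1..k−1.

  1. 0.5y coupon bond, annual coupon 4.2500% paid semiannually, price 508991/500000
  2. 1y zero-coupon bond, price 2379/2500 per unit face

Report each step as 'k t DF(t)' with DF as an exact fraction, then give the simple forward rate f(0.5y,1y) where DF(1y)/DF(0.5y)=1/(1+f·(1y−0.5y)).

step 1 [0.5y] bond c/2=17/800: DF=(508991/500000 − 17/800·(0))/(1+17/800) = 623/625 ≈ 0.996800
step 2 [1y] zero: DF = P = 2379/2500 ≈ 0.951600

1 1/2 623/625
2 1 2379/2500
f(0.5y,1y) = ((623/625)/(2379/2500) − 1)/(1/2) = 226/2379 ≈ 9.4998%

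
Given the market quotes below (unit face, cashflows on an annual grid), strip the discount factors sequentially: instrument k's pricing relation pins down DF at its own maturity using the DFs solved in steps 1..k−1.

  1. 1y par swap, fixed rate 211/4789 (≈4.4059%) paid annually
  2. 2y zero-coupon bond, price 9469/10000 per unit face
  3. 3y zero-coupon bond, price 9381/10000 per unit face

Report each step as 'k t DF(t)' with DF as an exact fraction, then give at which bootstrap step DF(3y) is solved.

1 1 4789/5000
2 2 9469/10000
3 3 9381/10000
DF(3y) is solved at step 3

step 1 [1y] swap r/1=211/4789: DF=(1 − 211/4789·(0))/(1+211/4789) = 4789/5000 ≈ 0.957800
step 2 [2y] zero: DF = P = 9469/10000 ≈ 0.946900
step 3 [3y] zero: DF = P = 9381/10000 ≈ 0.938100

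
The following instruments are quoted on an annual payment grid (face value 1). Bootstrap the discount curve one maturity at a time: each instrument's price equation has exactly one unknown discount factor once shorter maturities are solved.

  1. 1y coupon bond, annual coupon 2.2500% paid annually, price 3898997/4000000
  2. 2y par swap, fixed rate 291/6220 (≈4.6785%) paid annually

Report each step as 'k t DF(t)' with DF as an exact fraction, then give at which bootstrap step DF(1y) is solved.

1 1 9533/10000
2 2 9127/10000
DF(1y) is solved at step 1

step 1 [1y] bond c/1=9/400: DF=(3898997/4000000 − 9/400·(0))/(1+9/400) = 9533/10000 ≈ 0.953300
step 2 [2y] swap r/1=291/6220: DF=(1 − 291/6220·(0.953300))/(1+291/6220) = 9127/10000 ≈ 0.912700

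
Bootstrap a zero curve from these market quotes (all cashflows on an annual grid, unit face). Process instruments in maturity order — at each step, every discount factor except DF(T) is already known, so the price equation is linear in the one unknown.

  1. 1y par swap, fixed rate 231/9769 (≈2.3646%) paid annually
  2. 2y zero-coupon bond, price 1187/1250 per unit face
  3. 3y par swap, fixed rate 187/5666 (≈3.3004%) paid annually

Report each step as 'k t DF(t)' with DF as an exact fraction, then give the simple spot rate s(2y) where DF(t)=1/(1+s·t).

step 1 [1y] swap r/1=231/9769: DF=(1 − 231/9769·(0))/(1+231/9769) = 9769/10000 ≈ 0.976900
step 2 [2y] zero: DF = P = 1187/1250 ≈ 0.949600
step 3 [3y] swap r/1=187/5666: DF=(1 − 187/5666·(0.976900+0.949600))/(1+187/5666) = 1813/2000 ≈ 0.906500

1 1 9769/10000
2 2 1187/1250
3 3 1813/2000
s(2y) = (1/(1187/1250) − 1)/(2) = 63/2374 ≈ 2.6537%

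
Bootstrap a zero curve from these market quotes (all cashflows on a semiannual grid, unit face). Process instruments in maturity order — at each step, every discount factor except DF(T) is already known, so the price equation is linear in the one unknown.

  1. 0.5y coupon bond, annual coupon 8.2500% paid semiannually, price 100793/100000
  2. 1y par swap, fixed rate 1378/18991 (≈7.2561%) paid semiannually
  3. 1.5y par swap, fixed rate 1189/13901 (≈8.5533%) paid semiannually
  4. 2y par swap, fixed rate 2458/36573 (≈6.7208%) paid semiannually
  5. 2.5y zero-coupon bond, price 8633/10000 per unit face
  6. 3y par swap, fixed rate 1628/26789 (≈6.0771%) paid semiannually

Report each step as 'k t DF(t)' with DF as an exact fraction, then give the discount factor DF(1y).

1 1/2 121/125
2 1 9311/10000
3 3/2 8811/10000
4 2 8771/10000
5 5/2 8633/10000
6 3 2093/2500
DF(1y) = 9311/10000 ≈ 0.931100

step 1 [0.5y] bond c/2=33/800: DF=(100793/100000 − 33/800·(0))/(1+33/800) = 121/125 ≈ 0.968000
step 2 [1y] swap r/2=689/18991: DF=(1 − 689/18991·(0.968000))/(1+689/18991) = 9311/10000 ≈ 0.931100
step 3 [1.5y] swap r/2=1189/27802: DF=(1 − 1189/27802·(0.968000+0.931100))/(1+1189/27802) = 8811/10000 ≈ 0.881100
step 4 [2y] swap r/2=1229/36573: DF=(1 − 1229/36573·(0.968000+0.931100+0.881100))/(1+1229/36573) = 8771/10000 ≈ 0.877100
step 5 [2.5y] zero: DF = P = 8633/10000 ≈ 0.863300
step 6 [3y] swap r/2=814/26789: DF=(1 − 814/26789·(0.968000+0.931100+0.881100+0.877100+0.863300))/(1+814/26789) = 2093/2500 ≈ 0.837200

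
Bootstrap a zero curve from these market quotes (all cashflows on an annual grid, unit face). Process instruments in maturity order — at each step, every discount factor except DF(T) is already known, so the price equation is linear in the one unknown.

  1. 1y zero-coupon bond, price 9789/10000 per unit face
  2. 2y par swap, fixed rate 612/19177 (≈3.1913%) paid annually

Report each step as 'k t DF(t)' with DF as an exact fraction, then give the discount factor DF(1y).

1 1 9789/10000
2 2 2347/2500
DF(1y) = 9789/10000 ≈ 0.978900

step 1 [1y] zero: DF = P = 9789/10000 ≈ 0.978900
step 2 [2y] swap r/1=612/19177: DF=(1 − 612/19177·(0.978900))/(1+612/19177) = 2347/2500 ≈ 0.938800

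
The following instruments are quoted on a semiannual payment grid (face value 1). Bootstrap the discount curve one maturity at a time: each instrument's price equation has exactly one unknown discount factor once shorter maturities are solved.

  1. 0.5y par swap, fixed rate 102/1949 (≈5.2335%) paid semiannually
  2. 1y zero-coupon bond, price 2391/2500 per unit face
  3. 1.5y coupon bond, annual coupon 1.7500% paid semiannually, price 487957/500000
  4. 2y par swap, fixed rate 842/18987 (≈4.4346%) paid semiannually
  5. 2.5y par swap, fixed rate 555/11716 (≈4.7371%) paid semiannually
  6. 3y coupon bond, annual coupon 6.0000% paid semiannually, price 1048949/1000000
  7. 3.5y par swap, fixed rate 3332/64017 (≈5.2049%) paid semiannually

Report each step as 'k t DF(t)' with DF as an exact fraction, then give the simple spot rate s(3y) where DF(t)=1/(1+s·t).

step 1 [0.5y] swap r/2=51/1949: DF=(1 − 51/1949·(0))/(1+51/1949) = 1949/2000 ≈ 0.974500
step 2 [1y] zero: DF = P = 2391/2500 ≈ 0.956400
step 3 [1.5y] bond c/2=7/800: DF=(487957/500000 − 7/800·(0.974500+0.956400))/(1+7/800) = 9507/10000 ≈ 0.950700
step 4 [2y] swap r/2=421/18987: DF=(1 − 421/18987·(0.974500+0.956400+0.950700))/(1+421/18987) = 4579/5000 ≈ 0.915800
step 5 [2.5y] swap r/2=555/23432: DF=(1 − 555/23432·(0.974500+0.956400+0.950700+0.915800))/(1+555/23432) = 889/1000 ≈ 0.889000
step 6 [3y] bond c/2=3/100: DF=(1048949/1000000 − 3/100·(0.974500+0.956400+0.950700+0.915800+0.889000))/(1+3/100) = 8819/10000 ≈ 0.881900
step 7 [3.5y] swap r/2=1666/64017: DF=(1 − 1666/64017·(0.974500+0.956400+0.950700+0.915800+0.889000+0.881900))/(1+1666/64017) = 4167/5000 ≈ 0.833400

1 1/2 1949/2000
2 1 2391/2500
3 3/2 9507/10000
4 2 4579/5000
5 5/2 889/1000
6 3 8819/10000
7 7/2 4167/5000
s(3y) = (1/(8819/10000) − 1)/(3) = 1181/26457 ≈ 4.4638%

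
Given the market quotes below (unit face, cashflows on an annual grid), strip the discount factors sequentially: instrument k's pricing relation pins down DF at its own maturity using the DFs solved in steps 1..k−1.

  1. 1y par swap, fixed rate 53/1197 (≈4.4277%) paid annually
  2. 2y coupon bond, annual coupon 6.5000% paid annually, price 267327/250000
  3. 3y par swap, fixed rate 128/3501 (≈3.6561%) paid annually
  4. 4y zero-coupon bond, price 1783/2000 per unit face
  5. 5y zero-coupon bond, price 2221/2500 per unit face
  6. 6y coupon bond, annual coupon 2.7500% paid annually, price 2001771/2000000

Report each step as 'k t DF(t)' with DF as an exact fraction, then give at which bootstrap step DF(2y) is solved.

step 1 [1y] swap r/1=53/1197: DF=(1 − 53/1197·(0))/(1+53/1197) = 1197/1250 ≈ 0.957600
step 2 [2y] bond c/1=13/200: DF=(267327/250000 − 13/200·(0.957600))/(1+13/200) = 591/625 ≈ 0.945600
step 3 [3y] swap r/1=128/3501: DF=(1 − 128/3501·(0.957600+0.945600))/(1+128/3501) = 561/625 ≈ 0.897600
step 4 [4y] zero: DF = P = 1783/2000 ≈ 0.891500
step 5 [5y] zero: DF = P = 2221/2500 ≈ 0.888400
step 6 [6y] bond c/1=11/400: DF=(2001771/2000000 − 11/400·(0.957600+0.945600+0.897600+0.891500+0.888400))/(1+11/400) = 1703/2000 ≈ 0.851500

1 1 1197/1250
2 2 591/625
3 3 561/625
4 4 1783/2000
5 5 2221/2500
6 6 1703/2000
DF(2y) is solved at step 2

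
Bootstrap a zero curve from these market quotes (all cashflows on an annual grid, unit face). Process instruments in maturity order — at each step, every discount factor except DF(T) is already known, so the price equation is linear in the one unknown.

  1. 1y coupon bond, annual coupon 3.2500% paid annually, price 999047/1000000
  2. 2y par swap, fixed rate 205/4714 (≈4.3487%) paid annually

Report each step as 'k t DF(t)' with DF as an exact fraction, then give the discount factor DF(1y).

1 1 2419/2500
2 2 459/500
DF(1y) = 2419/2500 ≈ 0.967600

step 1 [1y] bond c/1=13/400: DF=(999047/1000000 − 13/400·(0))/(1+13/400) = 2419/2500 ≈ 0.967600
step 2 [2y] swap r/1=205/4714: DF=(1 − 205/4714·(0.967600))/(1+205/4714) = 459/500 ≈ 0.918000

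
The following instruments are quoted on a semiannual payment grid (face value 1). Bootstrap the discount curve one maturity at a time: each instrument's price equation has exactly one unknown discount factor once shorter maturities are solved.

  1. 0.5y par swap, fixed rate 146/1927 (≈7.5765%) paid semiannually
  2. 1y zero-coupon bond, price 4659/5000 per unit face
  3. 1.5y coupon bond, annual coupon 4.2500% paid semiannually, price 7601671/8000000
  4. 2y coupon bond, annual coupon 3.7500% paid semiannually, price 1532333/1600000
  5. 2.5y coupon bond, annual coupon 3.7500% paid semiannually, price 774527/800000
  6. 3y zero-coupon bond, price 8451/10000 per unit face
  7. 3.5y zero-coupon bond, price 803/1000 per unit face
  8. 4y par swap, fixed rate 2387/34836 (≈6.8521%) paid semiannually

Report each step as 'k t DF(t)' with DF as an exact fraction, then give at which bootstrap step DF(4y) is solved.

step 1 [0.5y] swap r/2=73/1927: DF=(1 − 73/1927·(0))/(1+73/1927) = 1927/2000 ≈ 0.963500
step 2 [1y] zero: DF = P = 4659/5000 ≈ 0.931800
step 3 [1.5y] bond c/2=17/800: DF=(7601671/8000000 − 17/800·(0.963500+0.931800))/(1+17/800) = 891/1000 ≈ 0.891000
step 4 [2y] bond c/2=3/160: DF=(1532333/1600000 − 3/160·(0.963500+0.931800+0.891000))/(1+3/160) = 1111/1250 ≈ 0.888800
step 5 [2.5y] bond c/2=3/160: DF=(774527/800000 − 3/160·(0.963500+0.931800+0.891000+0.888800))/(1+3/160) = 8827/10000 ≈ 0.882700
step 6 [3y] zero: DF = P = 8451/10000 ≈ 0.845100
step 7 [3.5y] zero: DF = P = 803/1000 ≈ 0.803000
step 8 [4y] swap r/2=2387/69672: DF=(1 − 2387/69672·(0.963500+0.931800+0.891000+0.888800+0.882700+0.845100+0.803000))/(1+2387/69672) = 7613/10000 ≈ 0.761300

1 1/2 1927/2000
2 1 4659/5000
3 3/2 891/1000
4 2 1111/1250
5 5/2 8827/10000
6 3 8451/10000
7 7/2 803/1000
8 4 7613/10000
DF(4y) is solved at step 8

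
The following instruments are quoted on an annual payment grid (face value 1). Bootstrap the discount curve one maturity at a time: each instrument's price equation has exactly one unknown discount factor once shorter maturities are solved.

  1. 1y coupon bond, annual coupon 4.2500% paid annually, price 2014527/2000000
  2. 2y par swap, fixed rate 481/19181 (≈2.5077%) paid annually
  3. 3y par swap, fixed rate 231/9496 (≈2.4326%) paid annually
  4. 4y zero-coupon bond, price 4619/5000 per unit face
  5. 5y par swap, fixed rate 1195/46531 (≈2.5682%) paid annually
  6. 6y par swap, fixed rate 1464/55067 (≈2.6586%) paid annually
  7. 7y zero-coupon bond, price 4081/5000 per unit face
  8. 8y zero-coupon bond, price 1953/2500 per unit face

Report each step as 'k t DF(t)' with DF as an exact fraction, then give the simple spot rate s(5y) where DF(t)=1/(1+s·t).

step 1 [1y] bond c/1=17/400: DF=(2014527/2000000 − 17/400·(0))/(1+17/400) = 4831/5000 ≈ 0.966200
step 2 [2y] swap r/1=481/19181: DF=(1 − 481/19181·(0.966200))/(1+481/19181) = 9519/10000 ≈ 0.951900
step 3 [3y] swap r/1=231/9496: DF=(1 − 231/9496·(0.966200+0.951900))/(1+231/9496) = 9307/10000 ≈ 0.930700
step 4 [4y] zero: DF = P = 4619/5000 ≈ 0.923800
step 5 [5y] swap r/1=1195/46531: DF=(1 − 1195/46531·(0.966200+0.951900+0.930700+0.923800))/(1+1195/46531) = 1761/2000 ≈ 0.880500
step 6 [6y] swap r/1=1464/55067: DF=(1 − 1464/55067·(0.966200+0.951900+0.930700+0.923800+0.880500))/(1+1464/55067) = 1067/1250 ≈ 0.853600
step 7 [7y] zero: DF = P = 4081/5000 ≈ 0.816200
step 8 [8y] zero: DF = P = 1953/2500 ≈ 0.781200

1 1 4831/5000
2 2 9519/10000
3 3 9307/10000
4 4 4619/5000
5 5 1761/2000
6 6 1067/1250
7 7 4081/5000
8 8 1953/2500
s(5y) = (1/(1761/2000) − 1)/(5) = 239/8805 ≈ 2.7144%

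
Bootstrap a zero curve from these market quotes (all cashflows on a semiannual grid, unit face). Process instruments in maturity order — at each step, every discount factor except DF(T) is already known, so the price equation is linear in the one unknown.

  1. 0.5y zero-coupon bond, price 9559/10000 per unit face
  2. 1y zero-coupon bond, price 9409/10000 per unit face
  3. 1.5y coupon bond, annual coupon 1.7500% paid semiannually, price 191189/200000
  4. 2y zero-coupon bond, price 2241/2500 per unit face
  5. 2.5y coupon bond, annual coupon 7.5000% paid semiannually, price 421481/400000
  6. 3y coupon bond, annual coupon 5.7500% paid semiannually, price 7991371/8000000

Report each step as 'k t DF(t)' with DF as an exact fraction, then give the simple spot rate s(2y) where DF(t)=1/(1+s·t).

step 1 [0.5y] zero: DF = P = 9559/10000 ≈ 0.955900
step 2 [1y] zero: DF = P = 9409/10000 ≈ 0.940900
step 3 [1.5y] bond c/2=7/800: DF=(191189/200000 − 7/800·(0.955900+0.940900))/(1+7/800) = 582/625 ≈ 0.931200
step 4 [2y] zero: DF = P = 2241/2500 ≈ 0.896400
step 5 [2.5y] bond c/2=3/80: DF=(421481/400000 − 3/80·(0.955900+0.940900+0.931200+0.896400))/(1+3/80) = 881/1000 ≈ 0.881000
step 6 [3y] bond c/2=23/800: DF=(7991371/8000000 − 23/800·(0.955900+0.940900+0.931200+0.896400+0.881000))/(1+23/800) = 8423/10000 ≈ 0.842300

1 1/2 9559/10000
2 1 9409/10000
3 3/2 582/625
4 2 2241/2500
5 5/2 881/1000
6 3 8423/10000
s(2y) = (1/(2241/2500) − 1)/(2) = 259/4482 ≈ 5.7787%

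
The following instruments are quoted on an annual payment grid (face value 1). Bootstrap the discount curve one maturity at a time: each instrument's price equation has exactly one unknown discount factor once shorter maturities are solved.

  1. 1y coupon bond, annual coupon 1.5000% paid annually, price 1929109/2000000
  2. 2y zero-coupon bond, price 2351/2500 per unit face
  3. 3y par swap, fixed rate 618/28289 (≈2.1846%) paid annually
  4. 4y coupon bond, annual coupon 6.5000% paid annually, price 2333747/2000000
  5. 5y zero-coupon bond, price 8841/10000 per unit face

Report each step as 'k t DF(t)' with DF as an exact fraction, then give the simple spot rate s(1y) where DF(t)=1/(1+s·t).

1 1 9503/10000
2 2 2351/2500
3 3 4691/5000
4 4 923/1000
5 5 8841/10000
s(1y) = (1/(9503/10000) − 1)/(1) = 497/9503 ≈ 5.2299%

step 1 [1y] bond c/1=3/200: DF=(1929109/2000000 − 3/200·(0))/(1+3/200) = 9503/10000 ≈ 0.950300
step 2 [2y] zero: DF = P = 2351/2500 ≈ 0.940400
step 3 [3y] swap r/1=618/28289: DF=(1 − 618/28289·(0.950300+0.940400))/(1+618/28289) = 4691/5000 ≈ 0.938200
step 4 [4y] bond c/1=13/200: DF=(2333747/2000000 − 13/200·(0.950300+0.940400+0.938200))/(1+13/200) = 923/1000 ≈ 0.923000
step 5 [5y] zero: DF = P = 8841/10000 ≈ 0.884100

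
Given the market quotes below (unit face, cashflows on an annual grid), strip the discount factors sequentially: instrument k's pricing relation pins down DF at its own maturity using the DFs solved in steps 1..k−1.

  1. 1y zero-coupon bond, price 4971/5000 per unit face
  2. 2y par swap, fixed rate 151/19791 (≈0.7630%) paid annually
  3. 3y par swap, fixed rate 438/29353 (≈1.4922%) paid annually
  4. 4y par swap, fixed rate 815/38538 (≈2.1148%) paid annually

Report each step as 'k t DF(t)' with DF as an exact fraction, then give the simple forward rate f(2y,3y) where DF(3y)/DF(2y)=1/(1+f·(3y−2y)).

1 1 4971/5000
2 2 9849/10000
3 3 4781/5000
4 4 1837/2000
f(2y,3y) = ((9849/10000)/(4781/5000) − 1)/(1) = 41/1366 ≈ 3.0015%

step 1 [1y] zero: DF = P = 4971/5000 ≈ 0.994200
step 2 [2y] swap r/1=151/19791: DF=(1 − 151/19791·(0.994200))/(1+151/19791) = 9849/10000 ≈ 0.984900
step 3 [3y] swap r/1=438/29353: DF=(1 − 438/29353·(0.994200+0.984900))/(1+438/29353) = 4781/5000 ≈ 0.956200
step 4 [4y] swap r/1=815/38538: DF=(1 − 815/38538·(0.994200+0.984900+0.956200))/(1+815/38538) = 1837/2000 ≈ 0.918500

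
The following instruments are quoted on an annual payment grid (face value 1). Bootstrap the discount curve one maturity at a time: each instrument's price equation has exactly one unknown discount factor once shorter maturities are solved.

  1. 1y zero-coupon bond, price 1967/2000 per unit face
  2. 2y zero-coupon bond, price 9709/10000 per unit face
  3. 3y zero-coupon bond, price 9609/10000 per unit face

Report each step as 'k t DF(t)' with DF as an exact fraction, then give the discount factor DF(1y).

step 1 [1y] zero: DF = P = 1967/2000 ≈ 0.983500
step 2 [2y] zero: DF = P = 9709/10000 ≈ 0.970900
step 3 [3y] zero: DF = P = 9609/10000 ≈ 0.960900

1 1 1967/2000
2 2 9709/10000
3 3 9609/10000
DF(1y) = 1967/2000 ≈ 0.983500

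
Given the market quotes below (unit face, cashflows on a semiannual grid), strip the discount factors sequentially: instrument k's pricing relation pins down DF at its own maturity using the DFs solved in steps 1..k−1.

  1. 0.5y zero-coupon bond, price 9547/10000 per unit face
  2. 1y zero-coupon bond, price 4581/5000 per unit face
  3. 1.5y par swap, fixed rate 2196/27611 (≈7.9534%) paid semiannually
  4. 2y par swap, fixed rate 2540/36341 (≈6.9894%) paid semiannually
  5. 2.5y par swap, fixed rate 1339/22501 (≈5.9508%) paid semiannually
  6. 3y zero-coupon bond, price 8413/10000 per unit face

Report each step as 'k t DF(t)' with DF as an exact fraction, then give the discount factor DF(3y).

1 1/2 9547/10000
2 1 4581/5000
3 3/2 4451/5000
4 2 873/1000
5 5/2 8661/10000
6 3 8413/10000
DF(3y) = 8413/10000 ≈ 0.841300

step 1 [0.5y] zero: DF = P = 9547/10000 ≈ 0.954700
step 2 [1y] zero: DF = P = 4581/5000 ≈ 0.916200
step 3 [1.5y] swap r/2=1098/27611: DF=(1 − 1098/27611·(0.954700+0.916200))/(1+1098/27611) = 4451/5000 ≈ 0.890200
step 4 [2y] swap r/2=1270/36341: DF=(1 − 1270/36341·(0.954700+0.916200+0.890200))/(1+1270/36341) = 873/1000 ≈ 0.873000
step 5 [2.5y] swap r/2=1339/45002: DF=(1 − 1339/45002·(0.954700+0.916200+0.890200+0.873000))/(1+1339/45002) = 8661/10000 ≈ 0.866100
step 6 [3y] zero: DF = P = 8413/10000 ≈ 0.841300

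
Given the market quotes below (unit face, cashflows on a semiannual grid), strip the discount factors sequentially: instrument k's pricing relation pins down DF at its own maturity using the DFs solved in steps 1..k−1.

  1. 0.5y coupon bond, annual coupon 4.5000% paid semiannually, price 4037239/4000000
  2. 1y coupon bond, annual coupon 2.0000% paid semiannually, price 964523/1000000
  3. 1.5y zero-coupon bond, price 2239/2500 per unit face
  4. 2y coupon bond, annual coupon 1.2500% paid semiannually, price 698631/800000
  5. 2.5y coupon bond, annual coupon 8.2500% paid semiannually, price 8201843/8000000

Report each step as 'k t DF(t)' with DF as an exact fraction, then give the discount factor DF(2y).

1 1/2 9871/10000
2 1 2363/2500
3 3/2 2239/2500
4 2 8503/10000
5 5/2 8389/10000
DF(2y) = 8503/10000 ≈ 0.850300

step 1 [0.5y] bond c/2=9/400: DF=(4037239/4000000 − 9/400·(0))/(1+9/400) = 9871/10000 ≈ 0.987100
step 2 [1y] bond c/2=1/100: DF=(964523/1000000 − 1/100·(0.987100))/(1+1/100) = 2363/2500 ≈ 0.945200
step 3 [1.5y] zero: DF = P = 2239/2500 ≈ 0.895600
step 4 [2y] bond c/2=1/160: DF=(698631/800000 − 1/160·(0.987100+0.945200+0.895600))/(1+1/160) = 8503/10000 ≈ 0.850300
step 5 [2.5y] bond c/2=33/800: DF=(8201843/8000000 − 33/800·(0.987100+0.945200+0.895600+0.850300))/(1+33/800) = 8389/10000 ≈ 0.838900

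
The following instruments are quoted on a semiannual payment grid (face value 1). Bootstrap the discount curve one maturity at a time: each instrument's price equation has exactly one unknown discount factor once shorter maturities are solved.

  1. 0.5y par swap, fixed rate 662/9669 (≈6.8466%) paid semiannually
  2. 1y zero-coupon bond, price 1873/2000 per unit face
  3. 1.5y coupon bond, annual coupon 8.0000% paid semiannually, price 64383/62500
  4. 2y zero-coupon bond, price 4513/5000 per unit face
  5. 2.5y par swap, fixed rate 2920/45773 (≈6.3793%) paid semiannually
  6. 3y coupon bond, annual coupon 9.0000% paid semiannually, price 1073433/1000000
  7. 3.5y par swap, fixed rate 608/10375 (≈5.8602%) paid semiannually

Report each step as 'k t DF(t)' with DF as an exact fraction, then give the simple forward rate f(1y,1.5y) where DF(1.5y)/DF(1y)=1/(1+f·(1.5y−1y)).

step 1 [0.5y] swap r/2=331/9669: DF=(1 − 331/9669·(0))/(1+331/9669) = 9669/10000 ≈ 0.966900
step 2 [1y] zero: DF = P = 1873/2000 ≈ 0.936500
step 3 [1.5y] bond c/2=1/25: DF=(64383/62500 − 1/25·(0.966900+0.936500))/(1+1/25) = 9173/10000 ≈ 0.917300
step 4 [2y] zero: DF = P = 4513/5000 ≈ 0.902600
step 5 [2.5y] swap r/2=1460/45773: DF=(1 − 1460/45773·(0.966900+0.936500+0.917300+0.902600))/(1+1460/45773) = 427/500 ≈ 0.854000
step 6 [3y] bond c/2=9/200: DF=(1073433/1000000 − 9/200·(0.966900+0.936500+0.917300+0.902600+0.854000))/(1+9/200) = 8301/10000 ≈ 0.830100
step 7 [3.5y] swap r/2=304/10375: DF=(1 − 304/10375·(0.966900+0.936500+0.917300+0.902600+0.854000+0.830100))/(1+304/10375) = 511/625 ≈ 0.817600

1 1/2 9669/10000
2 1 1873/2000
3 3/2 9173/10000
4 2 4513/5000
5 5/2 427/500
6 3 8301/10000
7 7/2 511/625
f(1y,1.5y) = ((1873/2000)/(9173/10000) − 1)/(1/2) = 384/9173 ≈ 4.1862%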